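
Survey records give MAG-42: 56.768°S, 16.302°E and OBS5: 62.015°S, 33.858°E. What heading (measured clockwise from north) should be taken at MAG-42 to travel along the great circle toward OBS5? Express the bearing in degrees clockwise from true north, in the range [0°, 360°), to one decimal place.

Δλ = 17.5560°
y = sin Δλ · cos φ₂ = 0.141541
x = cos φ₁ sin φ₂ − sin φ₁ cos φ₂ cos Δλ = -0.109731
θ = atan2(y, x) = 127.7851° → 127.7851° (mod 360°)

127.8°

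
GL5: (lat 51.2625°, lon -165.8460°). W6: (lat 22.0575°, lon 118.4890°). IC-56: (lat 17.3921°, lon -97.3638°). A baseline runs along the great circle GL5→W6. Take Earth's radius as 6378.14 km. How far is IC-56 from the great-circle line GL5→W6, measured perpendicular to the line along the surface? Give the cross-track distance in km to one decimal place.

194.9 km

δ₁₃ = central angle GL5→IC-56 = 1.101586 rad  (haversine)
θ₁₃ = bearing GL5→IC-56 = 95.532°,  θ₁₂ = bearing GL5→W6 = 273.569°
dₓₜ = R·arcsin(sin δ₁₃ · sin(θ₁₃ − θ₁₂)) = 6378.14·arcsin(0.89193·sin(-178.037°)) = -194.903 km
|dₓₜ| = 194.903 km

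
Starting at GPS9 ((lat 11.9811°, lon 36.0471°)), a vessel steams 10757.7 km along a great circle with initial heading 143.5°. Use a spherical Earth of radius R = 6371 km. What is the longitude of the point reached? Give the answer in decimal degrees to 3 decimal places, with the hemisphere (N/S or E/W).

121.132°E

δ = d/R = 10757.7/6371 = 1.688542 rad
φ₂ = arcsin(sin φ₁ cos δ + cos φ₁ sin δ cos θ)
   = arcsin(0.20759·-0.11747 + 0.97822·0.99308·-0.80386) = -53.63801°
λ₂ = λ₁ + atan2(sin θ sin δ cos φ₁, cos δ − sin φ₁ sin φ₂) = 121.13163°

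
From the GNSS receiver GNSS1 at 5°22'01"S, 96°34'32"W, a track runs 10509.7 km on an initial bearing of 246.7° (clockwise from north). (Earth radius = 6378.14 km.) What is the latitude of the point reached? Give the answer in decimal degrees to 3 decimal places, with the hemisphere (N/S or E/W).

22.672°S

GNSS1: φ = -5.36694°, λ = -96.57556°
δ = d/R = 10509.7/6378.14 = 1.647769 rad
φ₂ = arcsin(sin φ₁ cos δ + cos φ₁ sin δ cos θ)
   = arcsin(-0.09353·-0.07690 + 0.99562·0.99704·-0.39555) = -22.67187°
λ₂ = λ₁ + atan2(sin θ sin δ cos φ₁, cos δ − sin φ₁ sin φ₂) = 166.36222°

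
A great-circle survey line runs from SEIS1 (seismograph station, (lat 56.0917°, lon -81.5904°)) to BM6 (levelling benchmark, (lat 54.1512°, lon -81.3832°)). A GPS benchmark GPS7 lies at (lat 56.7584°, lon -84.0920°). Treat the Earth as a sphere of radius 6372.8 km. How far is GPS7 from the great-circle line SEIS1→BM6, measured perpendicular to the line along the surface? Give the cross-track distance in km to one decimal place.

147.4 km

δ₁₃ = central angle SEIS1→GPS7 = 0.026801 rad  (haversine)
θ₁₃ = bearing SEIS1→GPS7 = 296.768°,  θ₁₂ = bearing SEIS1→BM6 = 176.421°
dₓₜ = R·arcsin(sin δ₁₃ · sin(θ₁₃ − θ₁₂)) = 6372.8·arcsin(0.02680·sin(120.348°)) = 147.391 km
|dₓₜ| = 147.391 km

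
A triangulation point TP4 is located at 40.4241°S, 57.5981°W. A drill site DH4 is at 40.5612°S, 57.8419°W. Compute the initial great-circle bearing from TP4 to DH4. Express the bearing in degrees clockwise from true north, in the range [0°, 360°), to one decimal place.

233.4°

Δλ = -0.2438°
y = sin Δλ · cos φ₂ = -0.003233
x = cos φ₁ sin φ₂ − sin φ₁ cos φ₂ cos Δλ = -0.002397
θ = atan2(y, x) = -126.5603° → 233.4397° (mod 360°)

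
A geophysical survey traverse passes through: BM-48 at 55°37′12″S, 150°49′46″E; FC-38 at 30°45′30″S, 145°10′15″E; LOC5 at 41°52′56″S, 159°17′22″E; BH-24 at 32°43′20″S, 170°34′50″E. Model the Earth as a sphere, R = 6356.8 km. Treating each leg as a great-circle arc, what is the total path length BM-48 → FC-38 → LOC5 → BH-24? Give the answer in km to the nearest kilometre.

5975 km

BM-48: φ = -55.62000°, λ = +150.82944°
FC-38: φ = -30.75833°, λ = +145.17083°
LOC5: φ = -41.88222°, λ = +159.28944°
BH-24: φ = -32.72222°, λ = +170.58056°
BM-48→FC-38: c = 0.439508 rad, d = 2793.87 km
FC-38→LOC5: c = 0.276978 rad, d = 1760.70 km
LOC5→BH-24: c = 0.223515 rad, d = 1420.84 km
Total = 2793.87 + 1760.70 + 1420.84 = 5975.40 km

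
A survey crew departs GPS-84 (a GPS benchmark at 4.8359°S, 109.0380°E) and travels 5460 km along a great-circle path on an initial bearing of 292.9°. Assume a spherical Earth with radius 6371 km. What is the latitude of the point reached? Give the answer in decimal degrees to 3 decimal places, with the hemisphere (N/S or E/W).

δ = d/R = 5460/6371 = 0.857008 rad
φ₂ = arcsin(sin φ₁ cos δ + cos φ₁ sin δ cos θ)
   = arcsin(-0.08430·0.65470 + 0.99644·0.75589·0.38912) = 13.76228°
λ₂ = λ₁ + atan2(sin θ sin δ cos φ₁, cos δ − sin φ₁ sin φ₂) = 63.23940°

13.762°N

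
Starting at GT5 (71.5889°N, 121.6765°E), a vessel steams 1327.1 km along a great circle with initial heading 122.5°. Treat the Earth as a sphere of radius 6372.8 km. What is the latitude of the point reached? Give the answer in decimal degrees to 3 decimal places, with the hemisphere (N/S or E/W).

63.282°N

δ = d/R = 1327.1/6372.8 = 0.208244 rad
φ₂ = arcsin(sin φ₁ cos δ + cos φ₁ sin δ cos θ)
   = arcsin(0.94881·0.97840 + 0.31583·0.20674·-0.53730) = 63.28229°
λ₂ = λ₁ + atan2(sin θ sin δ cos φ₁, cos δ − sin φ₁ sin φ₂) = 144.49583°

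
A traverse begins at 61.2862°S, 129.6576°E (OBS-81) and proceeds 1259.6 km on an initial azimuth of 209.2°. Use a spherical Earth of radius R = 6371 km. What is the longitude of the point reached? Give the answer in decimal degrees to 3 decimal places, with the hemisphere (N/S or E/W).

113.021°E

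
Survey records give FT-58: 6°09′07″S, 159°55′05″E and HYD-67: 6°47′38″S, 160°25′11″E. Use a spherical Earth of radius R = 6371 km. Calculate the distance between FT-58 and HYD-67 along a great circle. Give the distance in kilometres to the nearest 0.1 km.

90.4 km

FT-58: φ = -6.15194°, λ = +159.91806°
HYD-67: φ = -6.79389°, λ = +160.41972°
Δφ = -0.6419°,  Δλ = 0.5017°
a = sin²(Δφ/2) + cos φ₁ cos φ₂ sin²(Δλ/2) = 0.000050
c = 2·arcsin(√a) = 0.014185 rad = 0.8127°
d = R·c = 6371 × 0.014185 = 90.4 km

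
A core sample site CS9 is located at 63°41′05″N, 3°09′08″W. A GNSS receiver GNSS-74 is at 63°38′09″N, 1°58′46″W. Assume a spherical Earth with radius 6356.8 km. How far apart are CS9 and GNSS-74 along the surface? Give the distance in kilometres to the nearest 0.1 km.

58.0 km

CS9: φ = +63.68472°, λ = -3.15222°
GNSS-74: φ = +63.63583°, λ = -1.97944°
Δφ = -0.0489°,  Δλ = 1.1728°
a = sin²(Δφ/2) + cos φ₁ cos φ₂ sin²(Δλ/2) = 0.000021
c = 2·arcsin(√a) = 0.009122 rad = 0.5226°
d = R·c = 6356.8 × 0.009122 = 58.0 km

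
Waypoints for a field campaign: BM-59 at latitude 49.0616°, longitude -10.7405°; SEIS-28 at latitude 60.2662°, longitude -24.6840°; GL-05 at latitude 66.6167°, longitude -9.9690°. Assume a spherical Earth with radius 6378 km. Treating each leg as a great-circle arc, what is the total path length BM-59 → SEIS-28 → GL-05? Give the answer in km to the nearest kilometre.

BM-59→SEIS-28: c = 0.239892 rad, d = 1530.03 km
SEIS-28→GL-05: c = 0.158863 rad, d = 1013.23 km
Total = 1530.03 + 1013.23 = 2543.27 km

2543 km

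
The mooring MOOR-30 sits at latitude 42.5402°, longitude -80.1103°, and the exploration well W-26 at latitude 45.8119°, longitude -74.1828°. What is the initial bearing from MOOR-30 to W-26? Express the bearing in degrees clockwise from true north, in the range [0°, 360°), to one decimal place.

50.4°

Δλ = 5.9275°
y = sin Δλ · cos φ₂ = 0.071981
x = cos φ₁ sin φ₂ − sin φ₁ cos φ₂ cos Δλ = 0.059591
θ = atan2(y, x) = 50.3798° → 50.3798° (mod 360°)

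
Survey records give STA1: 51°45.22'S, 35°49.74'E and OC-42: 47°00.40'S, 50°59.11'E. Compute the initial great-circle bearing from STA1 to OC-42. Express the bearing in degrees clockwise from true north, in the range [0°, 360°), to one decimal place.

STA1: φ = -51.75367°, λ = +35.82900°
OC-42: φ = -47.00667°, λ = +50.98517°
Δλ = 15.1562°
y = sin Δλ · cos φ₂ = 0.178287
x = cos φ₁ sin φ₂ − sin φ₁ cos φ₂ cos Δλ = 0.064128
θ = atan2(y, x) = 70.2168° → 70.2168° (mod 360°)

70.2°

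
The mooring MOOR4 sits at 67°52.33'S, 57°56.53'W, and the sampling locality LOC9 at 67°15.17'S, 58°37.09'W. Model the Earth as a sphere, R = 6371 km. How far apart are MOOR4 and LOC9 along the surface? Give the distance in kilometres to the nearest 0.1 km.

74.6 km

MOOR4: φ = -67.87217°, λ = -57.94217°
LOC9: φ = -67.25283°, λ = -58.61817°
Δφ = 0.6193°,  Δλ = -0.6760°
a = sin²(Δφ/2) + cos φ₁ cos φ₂ sin²(Δλ/2) = 0.000034
c = 2·arcsin(√a) = 0.011710 rad = 0.6709°
d = R·c = 6371 × 0.011710 = 74.6 km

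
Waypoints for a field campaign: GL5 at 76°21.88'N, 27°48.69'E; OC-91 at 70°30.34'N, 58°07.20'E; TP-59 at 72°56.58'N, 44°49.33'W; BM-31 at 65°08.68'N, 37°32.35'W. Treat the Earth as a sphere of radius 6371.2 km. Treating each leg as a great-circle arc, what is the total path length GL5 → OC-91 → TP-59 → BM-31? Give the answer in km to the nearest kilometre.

5216 km

GL5: φ = +76.36467°, λ = +27.81150°
OC-91: φ = +70.50567°, λ = +58.12000°
TP-59: φ = +72.94300°, λ = -44.82217°
BM-31: φ = +65.14467°, λ = -37.53917°
GL5→OC-91: c = 0.178993 rad, d = 1140.40 km
OC-91→TP-59: c = 0.496435 rad, d = 3162.89 km
TP-59→BM-31: c = 0.143251 rad, d = 912.68 km
Total = 1140.40 + 3162.89 + 912.68 = 5215.97 km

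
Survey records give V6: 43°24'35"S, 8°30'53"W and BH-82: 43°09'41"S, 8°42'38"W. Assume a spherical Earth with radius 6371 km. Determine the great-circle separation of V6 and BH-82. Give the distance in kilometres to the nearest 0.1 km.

V6: φ = -43.40972°, λ = -8.51472°
BH-82: φ = -43.16139°, λ = -8.71056°
Δφ = 0.2483°,  Δλ = -0.1958°
a = sin²(Δφ/2) + cos φ₁ cos φ₂ sin²(Δλ/2) = 0.000006
c = 2·arcsin(√a) = 0.004998 rad = 0.2863°
d = R·c = 6371 × 0.004998 = 31.8 km

31.8 km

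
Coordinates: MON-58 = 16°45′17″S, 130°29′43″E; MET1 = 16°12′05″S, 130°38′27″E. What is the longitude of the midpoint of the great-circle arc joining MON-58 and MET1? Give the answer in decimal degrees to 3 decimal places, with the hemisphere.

130.568°E

MON-58: φ = -16.75472°, λ = +130.49528°
MET1: φ = -16.20139°, λ = +130.64083°
Bx = cos φ₂ cos Δλ = 0.960284,  By = cos φ₂ sin Δλ = 0.002440
φₘ = atan2(sin φ₁ + sin φ₂, √((cos φ₁ + Bx)² + By²)) = -16.47807°
λₘ = λ₁ + atan2(By, cos φ₁ + Bx) = 130.56816°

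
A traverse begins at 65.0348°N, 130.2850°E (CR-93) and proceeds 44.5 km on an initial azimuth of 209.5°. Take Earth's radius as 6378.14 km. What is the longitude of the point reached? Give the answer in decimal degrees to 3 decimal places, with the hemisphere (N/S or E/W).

129.825°E

δ = d/R = 44.5/6378.14 = 0.006977 rad
φ₂ = arcsin(sin φ₁ cos δ + cos φ₁ sin δ cos θ)
   = arcsin(0.90656·0.99998 + 0.42207·0.00698·-0.87036) = 64.68616°
λ₂ = λ₁ + atan2(sin θ sin δ cos φ₁, cos δ − sin φ₁ sin φ₂) = 129.82462°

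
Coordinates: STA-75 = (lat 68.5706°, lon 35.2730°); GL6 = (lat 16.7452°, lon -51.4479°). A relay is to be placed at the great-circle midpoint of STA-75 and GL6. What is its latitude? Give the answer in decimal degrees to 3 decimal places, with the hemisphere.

49.414°N

Bx = cos φ₂ cos Δλ = 0.054774,  By = cos φ₂ sin Δλ = -0.956028
φₘ = atan2(sin φ₁ + sin φ₂, √((cos φ₁ + Bx)² + By²)) = 49.41429°
λₘ = λ₁ + atan2(By, cos φ₁ + Bx) = -31.00379°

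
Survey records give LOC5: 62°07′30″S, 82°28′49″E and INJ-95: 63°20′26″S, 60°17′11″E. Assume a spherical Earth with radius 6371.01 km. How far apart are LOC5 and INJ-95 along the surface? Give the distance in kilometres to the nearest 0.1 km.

1132.9 km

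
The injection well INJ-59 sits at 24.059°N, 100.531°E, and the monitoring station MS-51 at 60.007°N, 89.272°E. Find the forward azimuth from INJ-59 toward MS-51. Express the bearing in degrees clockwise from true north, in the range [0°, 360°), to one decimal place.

350.6°

Δλ = -11.2590°
y = sin Δλ · cos φ₂ = -0.097602
x = cos φ₁ sin φ₂ − sin φ₁ cos φ₂ cos Δλ = 0.590973
θ = atan2(y, x) = -9.3780° → 350.6220° (mod 360°)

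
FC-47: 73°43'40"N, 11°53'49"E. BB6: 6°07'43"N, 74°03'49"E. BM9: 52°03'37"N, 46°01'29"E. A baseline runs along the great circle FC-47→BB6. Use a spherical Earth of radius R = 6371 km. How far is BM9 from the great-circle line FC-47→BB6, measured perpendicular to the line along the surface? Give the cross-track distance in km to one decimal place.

FC-47: φ = +73.72778°, λ = +11.89694°
BB6: φ = +6.12861°, λ = +74.06361°
BM9: φ = +52.06028°, λ = +46.02472°
δ₁₃ = central angle FC-47→BM9 = 0.451774 rad  (haversine)
θ₁₃ = bearing FC-47→BM9 = 127.801°,  θ₁₂ = bearing FC-47→BB6 = 115.305°
dₓₜ = R·arcsin(sin δ₁₃ · sin(θ₁₃ − θ₁₂)) = 6371·arcsin(0.43656·sin(12.496°)) = 602.701 km
|dₓₜ| = 602.701 km

602.7 km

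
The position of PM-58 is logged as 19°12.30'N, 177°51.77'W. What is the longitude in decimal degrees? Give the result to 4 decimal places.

177° + 51.77′/60 = 177 + 0.86283 = 177.8628°

177.8628°W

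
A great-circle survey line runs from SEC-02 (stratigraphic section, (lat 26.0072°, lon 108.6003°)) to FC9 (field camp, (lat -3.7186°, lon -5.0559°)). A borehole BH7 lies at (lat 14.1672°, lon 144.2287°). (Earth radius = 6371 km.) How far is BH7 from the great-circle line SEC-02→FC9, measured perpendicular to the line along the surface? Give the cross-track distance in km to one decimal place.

335.9 km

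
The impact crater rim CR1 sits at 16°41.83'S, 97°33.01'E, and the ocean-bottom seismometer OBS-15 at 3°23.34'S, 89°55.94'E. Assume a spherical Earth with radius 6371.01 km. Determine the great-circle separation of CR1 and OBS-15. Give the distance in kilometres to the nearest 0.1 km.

CR1: φ = -16.69717°, λ = +97.55017°
OBS-15: φ = -3.38900°, λ = +89.93233°
Δφ = 13.3082°,  Δλ = -7.6178°
a = sin²(Δφ/2) + cos φ₁ cos φ₂ sin²(Δλ/2) = 0.017646
c = 2·arcsin(√a) = 0.266467 rad = 15.2674°
d = R·c = 6371.01 × 0.266467 = 1697.7 km

1697.7 km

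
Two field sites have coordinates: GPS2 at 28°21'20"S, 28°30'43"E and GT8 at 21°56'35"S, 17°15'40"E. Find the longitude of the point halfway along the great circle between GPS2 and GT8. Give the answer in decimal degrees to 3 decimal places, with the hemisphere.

22.738°E

GPS2: φ = -28.35556°, λ = +28.51194°
GT8: φ = -21.94306°, λ = +17.26111°
Bx = cos φ₂ cos Δλ = 0.909730,  By = cos φ₂ sin Δλ = -0.180970
φₘ = atan2(sin φ₁ + sin φ₂, √((cos φ₁ + Bx)² + By²)) = -25.25580°
λₘ = λ₁ + atan2(By, cos φ₁ + Bx) = 22.73810°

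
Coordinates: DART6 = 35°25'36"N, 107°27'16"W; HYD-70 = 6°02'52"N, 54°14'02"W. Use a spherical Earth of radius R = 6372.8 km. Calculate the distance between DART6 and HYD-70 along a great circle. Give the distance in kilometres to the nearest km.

DART6: φ = +35.42667°, λ = -107.45444°
HYD-70: φ = +6.04778°, λ = -54.23389°
Δφ = -29.3789°,  Δλ = 53.2206°
a = sin²(Δφ/2) + cos φ₁ cos φ₂ sin²(Δλ/2) = 0.226879
c = 2·arcsin(√a) = 0.992926 rad = 56.8905°
d = R·c = 6372.8 × 0.992926 = 6327.7 km

6328 km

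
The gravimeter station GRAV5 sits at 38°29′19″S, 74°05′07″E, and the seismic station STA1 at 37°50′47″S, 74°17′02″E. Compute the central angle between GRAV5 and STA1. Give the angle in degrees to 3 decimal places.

GRAV5: φ = -38.48861°, λ = +74.08528°
STA1: φ = -37.84639°, λ = +74.28389°
Δφ = 0.6422°,  Δλ = 0.1986°
a = sin²(Δφ/2) + cos φ₁ cos φ₂ sin²(Δλ/2) = 0.000033
c = 2·arcsin(√a) = 0.011535 rad = 0.6609°

0.661°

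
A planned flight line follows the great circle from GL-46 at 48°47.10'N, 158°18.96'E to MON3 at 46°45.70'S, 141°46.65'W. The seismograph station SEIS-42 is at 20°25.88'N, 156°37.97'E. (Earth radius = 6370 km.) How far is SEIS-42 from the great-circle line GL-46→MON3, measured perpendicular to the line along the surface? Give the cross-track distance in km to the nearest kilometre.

2065 km

GL-46: φ = +48.78500°, λ = +158.31600°
MON3: φ = -46.76167°, λ = -141.77750°
SEIS-42: φ = +20.43133°, λ = +156.63283°
δ₁₃ = central angle GL-46→SEIS-42 = 0.495426 rad  (haversine)
θ₁₃ = bearing GL-46→SEIS-42 = 183.319°,  θ₁₂ = bearing GL-46→MON3 = 141.246°
dₓₜ = R·arcsin(sin δ₁₃ · sin(θ₁₃ − θ₁₂)) = 6370·arcsin(0.47541·sin(42.073°)) = 2065.199 km
|dₓₜ| = 2065.199 km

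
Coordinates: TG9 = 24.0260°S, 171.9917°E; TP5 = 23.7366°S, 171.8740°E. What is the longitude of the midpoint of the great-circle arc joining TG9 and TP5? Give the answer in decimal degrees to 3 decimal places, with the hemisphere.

Bx = cos φ₂ cos Δλ = 0.915404,  By = cos φ₂ sin Δλ = -0.001880
φₘ = atan2(sin φ₁ + sin φ₂, √((cos φ₁ + Bx)² + By²)) = -23.88131°
λₘ = λ₁ + atan2(By, cos φ₁ + Bx) = 171.93278°

171.933°E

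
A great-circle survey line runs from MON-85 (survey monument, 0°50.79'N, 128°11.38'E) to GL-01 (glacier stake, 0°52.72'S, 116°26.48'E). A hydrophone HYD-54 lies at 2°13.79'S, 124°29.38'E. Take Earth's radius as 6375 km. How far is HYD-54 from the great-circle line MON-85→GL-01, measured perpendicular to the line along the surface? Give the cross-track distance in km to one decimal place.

MON-85: φ = +0.84650°, λ = +128.18967°
GL-01: φ = -0.87867°, λ = +116.44133°
HYD-54: φ = -2.22983°, λ = +124.48967°
δ₁₃ = central angle MON-85→HYD-54 = 0.083973 rad  (haversine)
θ₁₃ = bearing MON-85→HYD-54 = 230.247°,  θ₁₂ = bearing MON-85→GL-01 = 261.674°
dₓₜ = R·arcsin(sin δ₁₃ · sin(θ₁₃ − θ₁₂)) = 6375·arcsin(0.08387·sin(-31.426°)) = -278.883 km
|dₓₜ| = 278.883 km

278.9 km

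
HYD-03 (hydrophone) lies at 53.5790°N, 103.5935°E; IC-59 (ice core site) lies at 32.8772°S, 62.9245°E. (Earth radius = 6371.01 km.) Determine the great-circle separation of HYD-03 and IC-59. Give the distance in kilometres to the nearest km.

10381 km

Δφ = -86.4562°,  Δλ = -40.6690°
a = sin²(Δφ/2) + cos φ₁ cos φ₂ sin²(Δλ/2) = 0.529306
c = 2·arcsin(√a) = 1.629442 rad = 93.3602°
d = R·c = 6371.01 × 1.629442 = 10381.2 km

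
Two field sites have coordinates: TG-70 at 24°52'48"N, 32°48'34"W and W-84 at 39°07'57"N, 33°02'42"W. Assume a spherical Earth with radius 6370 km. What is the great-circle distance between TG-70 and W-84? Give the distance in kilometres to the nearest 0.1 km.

TG-70: φ = +24.88000°, λ = -32.80944°
W-84: φ = +39.13250°, λ = -33.04500°
Δφ = 14.2525°,  Δλ = -0.2356°
a = sin²(Δφ/2) + cos φ₁ cos φ₂ sin²(Δλ/2) = 0.015393
c = 2·arcsin(√a) = 0.248777 rad = 14.2539°
d = R·c = 6370 × 0.248777 = 1584.7 km

1584.7 km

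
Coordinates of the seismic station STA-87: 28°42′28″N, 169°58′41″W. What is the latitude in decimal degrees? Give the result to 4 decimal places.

28.7078°N

28° + 42′/60 + 28″/3600 = 28 + 0.70000 + 0.00778 = 28.7078°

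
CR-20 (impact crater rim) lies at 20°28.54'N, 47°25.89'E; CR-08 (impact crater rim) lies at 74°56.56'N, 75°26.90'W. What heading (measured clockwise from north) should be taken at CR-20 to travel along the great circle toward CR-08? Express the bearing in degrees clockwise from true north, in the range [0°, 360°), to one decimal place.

347.1°

CR-20: φ = +20.47567°, λ = +47.43150°
CR-08: φ = +74.94267°, λ = -75.44833°
Δλ = -122.8798°
y = sin Δλ · cos φ₂ = -0.218171
x = cos φ₁ sin φ₂ − sin φ₁ cos φ₂ cos Δλ = 0.953991
θ = atan2(y, x) = -12.8816° → 347.1184° (mod 360°)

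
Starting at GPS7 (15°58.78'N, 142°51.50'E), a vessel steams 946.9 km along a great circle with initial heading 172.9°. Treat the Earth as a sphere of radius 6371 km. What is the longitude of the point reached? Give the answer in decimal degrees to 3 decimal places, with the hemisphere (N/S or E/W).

143.916°E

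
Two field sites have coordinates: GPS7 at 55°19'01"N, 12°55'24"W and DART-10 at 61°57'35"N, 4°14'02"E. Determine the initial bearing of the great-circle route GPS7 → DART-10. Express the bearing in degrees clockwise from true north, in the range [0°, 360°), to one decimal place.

46.2°

GPS7: φ = +55.31694°, λ = -12.92333°
DART-10: φ = +61.95972°, λ = +4.23389°
Δλ = 17.1572°
y = sin Δλ · cos φ₂ = 0.138675
x = cos φ₁ sin φ₂ − sin φ₁ cos φ₂ cos Δλ = 0.132881
θ = atan2(y, x) = 46.2222° → 46.2222° (mod 360°)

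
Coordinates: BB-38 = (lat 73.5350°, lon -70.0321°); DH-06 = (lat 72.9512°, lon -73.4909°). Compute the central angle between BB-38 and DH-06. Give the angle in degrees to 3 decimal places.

1.155°

Δφ = -0.5838°,  Δλ = -3.4588°
a = sin²(Δφ/2) + cos φ₁ cos φ₂ sin²(Δλ/2) = 0.000102
c = 2·arcsin(√a) = 0.020164 rad = 1.1553°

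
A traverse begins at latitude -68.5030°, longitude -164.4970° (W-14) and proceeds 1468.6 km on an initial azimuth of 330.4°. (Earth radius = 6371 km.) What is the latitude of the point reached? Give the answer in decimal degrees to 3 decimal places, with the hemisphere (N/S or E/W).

56.411°S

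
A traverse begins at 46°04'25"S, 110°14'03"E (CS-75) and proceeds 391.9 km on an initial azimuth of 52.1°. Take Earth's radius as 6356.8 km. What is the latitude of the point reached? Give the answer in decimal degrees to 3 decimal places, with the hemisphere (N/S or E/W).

CS-75: φ = -46.07361°, λ = +110.23417°
δ = d/R = 391.9/6356.8 = 0.061651 rad
φ₂ = arcsin(sin φ₁ cos δ + cos φ₁ sin δ cos θ)
   = arcsin(-0.72023·0.99810 + 0.69373·0.06161·0.61429) = -43.83688°
λ₂ = λ₁ + atan2(sin θ sin δ cos φ₁, cos δ − sin φ₁ sin φ₂) = 114.09883°

43.837°S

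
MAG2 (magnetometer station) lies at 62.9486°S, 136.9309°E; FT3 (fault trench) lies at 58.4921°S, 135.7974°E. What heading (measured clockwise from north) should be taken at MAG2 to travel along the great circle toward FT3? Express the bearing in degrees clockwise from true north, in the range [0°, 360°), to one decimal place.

Δλ = -1.1335°
y = sin Δλ · cos φ₂ = -0.010338
x = cos φ₁ sin φ₂ − sin φ₁ cos φ₂ cos Δλ = 0.077611
θ = atan2(y, x) = -7.5876° → 352.4124° (mod 360°)

352.4°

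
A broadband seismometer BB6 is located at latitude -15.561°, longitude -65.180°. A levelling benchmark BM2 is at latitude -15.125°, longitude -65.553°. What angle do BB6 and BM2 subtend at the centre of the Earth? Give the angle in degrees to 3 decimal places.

0.565°

Δφ = 0.4360°,  Δλ = -0.3730°
a = sin²(Δφ/2) + cos φ₁ cos φ₂ sin²(Δλ/2) = 0.000024
c = 2·arcsin(√a) = 0.009865 rad = 0.5652°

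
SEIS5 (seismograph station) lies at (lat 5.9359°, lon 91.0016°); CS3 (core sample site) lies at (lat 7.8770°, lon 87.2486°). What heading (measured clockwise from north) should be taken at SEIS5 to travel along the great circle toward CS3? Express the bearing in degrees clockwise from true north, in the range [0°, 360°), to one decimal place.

297.7°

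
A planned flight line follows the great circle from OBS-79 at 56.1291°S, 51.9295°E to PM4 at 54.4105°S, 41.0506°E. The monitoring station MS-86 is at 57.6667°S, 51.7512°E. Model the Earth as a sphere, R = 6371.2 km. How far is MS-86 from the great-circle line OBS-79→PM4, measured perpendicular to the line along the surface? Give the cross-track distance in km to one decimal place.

169.9 km

δ₁₃ = central angle OBS-79→MS-86 = 0.026890 rad  (haversine)
θ₁₃ = bearing OBS-79→MS-86 = 183.549°,  θ₁₂ = bearing OBS-79→PM4 = 280.978°
dₓₜ = R·arcsin(sin δ₁₃ · sin(θ₁₃ − θ₁₂)) = 6371.2·arcsin(0.02689·sin(-97.429°)) = -169.883 km
|dₓₜ| = 169.883 km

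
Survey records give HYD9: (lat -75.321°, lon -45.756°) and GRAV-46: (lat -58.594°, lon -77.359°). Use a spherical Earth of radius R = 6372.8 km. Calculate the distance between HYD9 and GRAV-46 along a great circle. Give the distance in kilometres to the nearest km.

2254 km

Δφ = 16.7270°,  Δλ = -31.6030°
a = sin²(Δφ/2) + cos φ₁ cos φ₂ sin²(Δλ/2) = 0.030948
c = 2·arcsin(√a) = 0.353681 rad = 20.2644°
d = R·c = 6372.8 × 0.353681 = 2253.9 km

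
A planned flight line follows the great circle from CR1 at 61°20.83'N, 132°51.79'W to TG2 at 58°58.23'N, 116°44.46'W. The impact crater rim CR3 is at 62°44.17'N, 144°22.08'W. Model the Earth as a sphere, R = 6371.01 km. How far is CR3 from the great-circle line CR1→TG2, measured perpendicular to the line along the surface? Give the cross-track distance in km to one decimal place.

CR1: φ = +61.34717°, λ = -132.86317°
TG2: φ = +58.97050°, λ = -116.74100°
CR3: φ = +62.73617°, λ = -144.36800°
δ₁₃ = central angle CR1→CR3 = 0.097065 rad  (haversine)
θ₁₃ = bearing CR1→CR3 = 289.479°,  θ₁₂ = bearing CR1→TG2 = 99.393°
dₓₜ = R·arcsin(sin δ₁₃ · sin(θ₁₃ − θ₁₂)) = 6371.01·arcsin(0.09691·sin(190.086°)) = -108.138 km
|dₓₜ| = 108.138 km

108.1 km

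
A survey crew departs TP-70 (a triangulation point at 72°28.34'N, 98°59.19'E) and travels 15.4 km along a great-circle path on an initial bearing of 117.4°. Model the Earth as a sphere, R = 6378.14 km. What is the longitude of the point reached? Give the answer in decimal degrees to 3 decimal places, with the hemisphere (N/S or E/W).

TP-70: φ = +72.47233°, λ = +98.98650°
δ = d/R = 15.4/6378.14 = 0.002414 rad
φ₂ = arcsin(sin φ₁ cos δ + cos φ₁ sin δ cos θ)
   = arcsin(0.95357·1.00000 + 0.30117·0.00241·-0.46020) = 72.40825°
λ₂ = λ₁ + atan2(sin θ sin δ cos φ₁, cos δ − sin φ₁ sin φ₂) = 99.39288°

99.393°E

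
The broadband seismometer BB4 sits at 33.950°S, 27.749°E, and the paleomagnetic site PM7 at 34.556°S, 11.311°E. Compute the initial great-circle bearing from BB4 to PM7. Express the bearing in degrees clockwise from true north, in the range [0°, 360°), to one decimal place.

262.8°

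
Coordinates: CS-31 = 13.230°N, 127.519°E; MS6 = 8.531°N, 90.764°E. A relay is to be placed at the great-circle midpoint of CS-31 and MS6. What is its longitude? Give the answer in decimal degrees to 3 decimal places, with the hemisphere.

Bx = cos φ₂ cos Δλ = 0.792337,  By = cos φ₂ sin Δλ = -0.591774
φₘ = atan2(sin φ₁ + sin φ₂, √((cos φ₁ + Bx)² + By²)) = 11.45012°
λₘ = λ₁ + atan2(By, cos φ₁ + Bx) = 108.99138°

108.991°E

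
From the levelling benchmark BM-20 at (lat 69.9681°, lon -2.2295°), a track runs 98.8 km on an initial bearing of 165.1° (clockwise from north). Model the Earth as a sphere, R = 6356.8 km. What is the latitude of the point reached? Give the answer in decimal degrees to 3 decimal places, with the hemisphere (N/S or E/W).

δ = d/R = 98.8/6356.8 = 0.015542 rad
φ₂ = arcsin(sin φ₁ cos δ + cos φ₁ sin δ cos θ)
   = arcsin(0.93950·0.99988 + 0.34254·0.01554·-0.96638) = 69.10632°
λ₂ = λ₁ + atan2(sin θ sin δ cos φ₁, cos δ − sin φ₁ sin φ₂) = -1.58745°

69.106°N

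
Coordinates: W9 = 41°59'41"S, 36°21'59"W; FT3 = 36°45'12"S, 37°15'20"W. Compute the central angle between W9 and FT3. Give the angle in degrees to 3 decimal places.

W9: φ = -41.99472°, λ = -36.36639°
FT3: φ = -36.75333°, λ = -37.25556°
Δφ = 5.2414°,  Δλ = -0.8892°
a = sin²(Δφ/2) + cos φ₁ cos φ₂ sin²(Δλ/2) = 0.002127
c = 2·arcsin(√a) = 0.092261 rad = 5.2862°

5.286°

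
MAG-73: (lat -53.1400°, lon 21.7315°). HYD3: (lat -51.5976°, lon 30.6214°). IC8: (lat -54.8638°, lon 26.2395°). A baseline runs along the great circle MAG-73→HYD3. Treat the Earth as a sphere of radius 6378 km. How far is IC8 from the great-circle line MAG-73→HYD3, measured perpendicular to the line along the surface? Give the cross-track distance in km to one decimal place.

257.9 km

δ₁₃ = central angle MAG-73→IC8 = 0.055154 rad  (haversine)
θ₁₃ = bearing MAG-73→IC8 = 124.857°,  θ₁₂ = bearing MAG-73→HYD3 = 77.691°
dₓₜ = R·arcsin(sin δ₁₃ · sin(θ₁₃ − θ₁₂)) = 6378·arcsin(0.05513·sin(47.166°)) = 257.902 km
|dₓₜ| = 257.902 km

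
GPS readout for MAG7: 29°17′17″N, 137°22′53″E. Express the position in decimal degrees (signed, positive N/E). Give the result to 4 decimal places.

lat: 29.2881° N → +29.2881°
lon: 137.3814° E → +137.3814°

+29.2881°, +137.3814°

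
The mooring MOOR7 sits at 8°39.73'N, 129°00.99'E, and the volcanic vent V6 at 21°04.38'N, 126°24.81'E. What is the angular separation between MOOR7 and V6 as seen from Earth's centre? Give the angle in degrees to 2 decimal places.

12.66°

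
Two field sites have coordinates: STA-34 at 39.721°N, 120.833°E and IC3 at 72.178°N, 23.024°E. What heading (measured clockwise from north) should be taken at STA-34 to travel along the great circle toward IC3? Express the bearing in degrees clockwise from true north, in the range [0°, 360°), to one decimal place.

Δλ = -97.8090°
y = sin Δλ · cos φ₂ = -0.303223
x = cos φ₁ sin φ₂ − sin φ₁ cos φ₂ cos Δλ = 0.758829
θ = atan2(y, x) = -21.7813° → 338.2187° (mod 360°)

338.2°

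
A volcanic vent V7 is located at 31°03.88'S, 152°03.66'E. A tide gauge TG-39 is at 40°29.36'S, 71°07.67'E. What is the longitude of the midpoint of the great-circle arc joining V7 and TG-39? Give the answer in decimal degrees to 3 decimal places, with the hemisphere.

V7: φ = -31.06467°, λ = +152.06100°
TG-39: φ = -40.48933°, λ = +71.12783°
Bx = cos φ₂ cos Δλ = 0.119849,  By = cos φ₂ sin Δλ = -0.751024
φₘ = atan2(sin φ₁ + sin φ₂, √((cos φ₁ + Bx)² + By²)) = -43.40998°
λₘ = λ₁ + atan2(By, cos φ₁ + Bx) = 114.49532°

114.495°E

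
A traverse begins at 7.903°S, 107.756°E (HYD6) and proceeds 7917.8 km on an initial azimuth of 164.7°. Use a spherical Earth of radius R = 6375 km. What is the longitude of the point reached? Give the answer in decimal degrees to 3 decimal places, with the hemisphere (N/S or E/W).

159.871°E

δ = d/R = 7917.8/6375 = 1.242008 rad
φ₂ = arcsin(sin φ₁ cos δ + cos φ₁ sin δ cos θ)
   = arcsin(-0.13750·0.32290 + 0.99050·0.94643·-0.96456) = -71.55302°
λ₂ = λ₁ + atan2(sin θ sin δ cos φ₁, cos δ − sin φ₁ sin φ₂) = 159.87106°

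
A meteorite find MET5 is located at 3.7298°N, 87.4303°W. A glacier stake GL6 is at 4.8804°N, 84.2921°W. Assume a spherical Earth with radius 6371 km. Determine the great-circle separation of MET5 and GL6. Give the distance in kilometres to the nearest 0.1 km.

370.7 km

Δφ = 1.1506°,  Δλ = 3.1382°
a = sin²(Δφ/2) + cos φ₁ cos φ₂ sin²(Δλ/2) = 0.000846
c = 2·arcsin(√a) = 0.058191 rad = 3.3341°
d = R·c = 6371 × 0.058191 = 370.7 km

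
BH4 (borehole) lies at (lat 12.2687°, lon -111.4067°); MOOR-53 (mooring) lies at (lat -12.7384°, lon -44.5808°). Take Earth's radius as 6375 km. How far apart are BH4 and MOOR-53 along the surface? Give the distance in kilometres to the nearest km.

7882 km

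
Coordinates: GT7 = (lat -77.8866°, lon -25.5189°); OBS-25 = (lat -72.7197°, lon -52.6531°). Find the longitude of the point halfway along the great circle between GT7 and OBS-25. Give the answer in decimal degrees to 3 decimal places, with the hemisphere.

41.463°W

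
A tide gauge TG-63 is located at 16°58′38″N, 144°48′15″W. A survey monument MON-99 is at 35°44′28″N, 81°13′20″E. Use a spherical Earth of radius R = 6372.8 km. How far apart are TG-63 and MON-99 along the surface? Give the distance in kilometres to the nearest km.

12415 km

TG-63: φ = +16.97722°, λ = -144.80417°
MON-99: φ = +35.74111°, λ = +81.22222°
Δφ = 18.7639°,  Δλ = -133.9736°
a = sin²(Δφ/2) + cos φ₁ cos φ₂ sin²(Δλ/2) = 0.684221
c = 2·arcsin(√a) = 1.948129 rad = 111.6196°
d = R·c = 6372.8 × 1.948129 = 12415.0 km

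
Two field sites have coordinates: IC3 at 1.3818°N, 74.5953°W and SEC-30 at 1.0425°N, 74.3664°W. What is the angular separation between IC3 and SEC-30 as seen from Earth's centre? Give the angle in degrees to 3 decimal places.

0.409°

Δφ = -0.3393°,  Δλ = 0.2289°
a = sin²(Δφ/2) + cos φ₁ cos φ₂ sin²(Δλ/2) = 0.000013
c = 2·arcsin(√a) = 0.007143 rad = 0.4093°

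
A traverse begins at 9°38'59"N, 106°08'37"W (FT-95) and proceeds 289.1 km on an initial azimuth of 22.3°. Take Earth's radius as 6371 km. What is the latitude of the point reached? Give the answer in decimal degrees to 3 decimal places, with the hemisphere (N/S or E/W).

12.054°N

FT-95: φ = +9.64972°, λ = -106.14361°
δ = d/R = 289.1/6371 = 0.045377 rad
φ₂ = arcsin(sin φ₁ cos δ + cos φ₁ sin δ cos θ)
   = arcsin(0.16762·0.99897 + 0.98585·0.04536·0.92521) = 12.05364°
λ₂ = λ₁ + atan2(sin θ sin δ cos φ₁, cos δ − sin φ₁ sin φ₂) = -105.13510°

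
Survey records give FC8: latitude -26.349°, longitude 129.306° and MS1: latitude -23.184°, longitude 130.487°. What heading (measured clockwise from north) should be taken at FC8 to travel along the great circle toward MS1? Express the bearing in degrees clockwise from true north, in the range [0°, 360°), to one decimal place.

Δλ = 1.1810°
y = sin Δλ · cos φ₂ = 0.018946
x = cos φ₁ sin φ₂ − sin φ₁ cos φ₂ cos Δλ = 0.055125
θ = atan2(y, x) = 18.9679° → 18.9679° (mod 360°)

19.0°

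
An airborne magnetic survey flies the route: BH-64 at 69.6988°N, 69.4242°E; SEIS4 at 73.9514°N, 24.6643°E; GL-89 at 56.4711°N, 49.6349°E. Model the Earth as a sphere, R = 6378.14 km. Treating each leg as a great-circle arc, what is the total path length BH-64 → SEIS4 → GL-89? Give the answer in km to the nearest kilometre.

BH-64→SEIS4: c = 0.247870 rad, d = 1580.95 km
SEIS4→GL-89: c = 0.349493 rad, d = 2229.11 km
Total = 1580.95 + 2229.11 = 3810.07 km

3810 km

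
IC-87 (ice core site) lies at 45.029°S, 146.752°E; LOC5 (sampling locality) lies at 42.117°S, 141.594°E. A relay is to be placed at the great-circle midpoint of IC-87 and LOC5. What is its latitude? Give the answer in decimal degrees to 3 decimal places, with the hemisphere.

43.602°S

Bx = cos φ₂ cos Δλ = 0.738773,  By = cos φ₂ sin Δλ = -0.066688
φₘ = atan2(sin φ₁ + sin φ₂, √((cos φ₁ + Bx)² + By²)) = -43.60198°
λₘ = λ₁ + atan2(By, cos φ₁ + Bx) = 144.11059°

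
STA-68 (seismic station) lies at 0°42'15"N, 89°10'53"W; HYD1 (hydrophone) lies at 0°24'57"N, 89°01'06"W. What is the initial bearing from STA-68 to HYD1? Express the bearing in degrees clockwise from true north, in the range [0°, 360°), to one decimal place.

150.5°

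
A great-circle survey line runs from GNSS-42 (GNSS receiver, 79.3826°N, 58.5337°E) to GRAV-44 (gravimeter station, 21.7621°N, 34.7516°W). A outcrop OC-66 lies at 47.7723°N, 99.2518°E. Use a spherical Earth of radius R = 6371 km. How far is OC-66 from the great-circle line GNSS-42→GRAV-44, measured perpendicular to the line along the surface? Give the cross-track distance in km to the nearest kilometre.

δ₁₃ = central angle GNSS-42→OC-66 = 0.606484 rad  (haversine)
θ₁₃ = bearing GNSS-42→OC-66 = 129.719°,  θ₁₂ = bearing GNSS-42→GRAV-44 = 277.412°
dₓₜ = R·arcsin(sin δ₁₃ · sin(θ₁₃ − θ₁₂)) = 6371·arcsin(0.56998·sin(-147.693°)) = -1972.143 km
|dₓₜ| = 1972.143 km

1972 km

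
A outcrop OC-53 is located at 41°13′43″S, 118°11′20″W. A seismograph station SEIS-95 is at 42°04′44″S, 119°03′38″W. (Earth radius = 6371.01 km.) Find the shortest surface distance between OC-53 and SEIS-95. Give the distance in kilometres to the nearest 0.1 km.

OC-53: φ = -41.22861°, λ = -118.18889°
SEIS-95: φ = -42.07889°, λ = -119.06056°
Δφ = -0.8503°,  Δλ = -0.8717°
a = sin²(Δφ/2) + cos φ₁ cos φ₂ sin²(Δλ/2) = 0.000087
c = 2·arcsin(√a) = 0.018693 rad = 1.0710°
d = R·c = 6371.01 × 0.018693 = 119.1 km

119.1 km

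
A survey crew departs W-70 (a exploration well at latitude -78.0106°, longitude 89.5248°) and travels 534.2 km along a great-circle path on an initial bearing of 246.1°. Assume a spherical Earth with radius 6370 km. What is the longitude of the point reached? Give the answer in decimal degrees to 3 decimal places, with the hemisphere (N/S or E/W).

δ = d/R = 534.2/6370 = 0.083862 rad
φ₂ = arcsin(sin φ₁ cos δ + cos φ₁ sin δ cos θ)
   = arcsin(-0.97819·0.99649 + 0.20773·0.08376·-0.40514) = -79.05139°
λ₂ = λ₁ + atan2(sin θ sin δ cos φ₁, cos δ − sin φ₁ sin φ₂) = 65.74574°

65.746°E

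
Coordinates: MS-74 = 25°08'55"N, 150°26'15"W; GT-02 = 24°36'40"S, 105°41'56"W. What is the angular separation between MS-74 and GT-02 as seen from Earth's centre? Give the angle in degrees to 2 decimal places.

MS-74: φ = +25.14861°, λ = -150.43750°
GT-02: φ = -24.61111°, λ = -105.69889°
Δφ = -49.7597°,  Δλ = 44.7386°
a = sin²(Δφ/2) + cos φ₁ cos φ₂ sin²(Δλ/2) = 0.296200
c = 2·arcsin(√a) = 1.150973 rad = 65.9459°

65.95°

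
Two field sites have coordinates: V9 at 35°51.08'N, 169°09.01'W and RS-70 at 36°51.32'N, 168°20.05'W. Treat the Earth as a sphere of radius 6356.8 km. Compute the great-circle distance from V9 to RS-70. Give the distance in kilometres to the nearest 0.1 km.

133.1 km

V9: φ = +35.85133°, λ = -169.15017°
RS-70: φ = +36.85533°, λ = -168.33417°
Δφ = 1.0040°,  Δλ = 0.8160°
a = sin²(Δφ/2) + cos φ₁ cos φ₂ sin²(Δλ/2) = 0.000110
c = 2·arcsin(√a) = 0.020943 rad = 1.1999°
d = R·c = 6356.8 × 0.020943 = 133.1 km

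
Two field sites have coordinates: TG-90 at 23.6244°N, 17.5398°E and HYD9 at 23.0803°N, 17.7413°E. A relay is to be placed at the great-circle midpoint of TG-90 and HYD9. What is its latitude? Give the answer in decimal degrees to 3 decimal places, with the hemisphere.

Bx = cos φ₂ cos Δλ = 0.919951,  By = cos φ₂ sin Δλ = 0.003235
φₘ = atan2(sin φ₁ + sin φ₂, √((cos φ₁ + Bx)² + By²)) = 23.35238°
λₘ = λ₁ + atan2(By, cos φ₁ + Bx) = 17.64076°

23.352°N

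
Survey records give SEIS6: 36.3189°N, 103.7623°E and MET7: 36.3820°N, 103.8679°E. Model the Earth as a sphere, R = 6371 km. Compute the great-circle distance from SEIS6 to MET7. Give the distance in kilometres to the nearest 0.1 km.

Δφ = 0.0631°,  Δλ = 0.1056°
a = sin²(Δφ/2) + cos φ₁ cos φ₂ sin²(Δλ/2) = 0.000001
c = 2·arcsin(√a) = 0.001848 rad = 0.1059°
d = R·c = 6371 × 0.001848 = 11.8 km

11.8 km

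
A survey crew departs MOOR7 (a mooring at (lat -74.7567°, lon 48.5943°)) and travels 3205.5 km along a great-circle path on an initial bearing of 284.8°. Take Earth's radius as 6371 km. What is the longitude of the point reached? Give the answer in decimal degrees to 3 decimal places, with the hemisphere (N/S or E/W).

4.572°W

δ = d/R = 3205.5/6371 = 0.503139 rad
φ₂ = arcsin(sin φ₁ cos δ + cos φ₁ sin δ cos θ)
   = arcsin(-0.96482·0.87607 + 0.26292·0.48218·0.25545) = -54.37705°
λ₂ = λ₁ + atan2(sin θ sin δ cos φ₁, cos δ − sin φ₁ sin φ₂) = -4.57224°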